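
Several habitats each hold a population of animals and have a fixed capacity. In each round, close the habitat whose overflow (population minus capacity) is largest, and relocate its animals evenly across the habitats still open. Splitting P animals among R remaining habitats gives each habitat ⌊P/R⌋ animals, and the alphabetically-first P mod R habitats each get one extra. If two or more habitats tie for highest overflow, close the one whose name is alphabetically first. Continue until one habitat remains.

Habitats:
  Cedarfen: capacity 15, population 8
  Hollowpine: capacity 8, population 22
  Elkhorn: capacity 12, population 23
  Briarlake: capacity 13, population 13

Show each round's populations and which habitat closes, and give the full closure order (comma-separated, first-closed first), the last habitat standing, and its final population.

Closure order: Hollowpine, Elkhorn, Briarlake
Last habitat: Cedarfen with 66 animals

Round 1: Briarlake=13 Cedarfen=8 Elkhorn=23 Hollowpine=22 → close Hollowpine (overflow 14)
  22÷3 = 7 each, +1 to first 1
Round 2: Briarlake=21 Cedarfen=15 Elkhorn=30 → close Elkhorn (overflow 18)
  30÷2 = 15 each, +1 to first 0
Round 3: Briarlake=36 Cedarfen=30 → close Briarlake (overflow 23)
  36÷1 = 36 each, +1 to first 0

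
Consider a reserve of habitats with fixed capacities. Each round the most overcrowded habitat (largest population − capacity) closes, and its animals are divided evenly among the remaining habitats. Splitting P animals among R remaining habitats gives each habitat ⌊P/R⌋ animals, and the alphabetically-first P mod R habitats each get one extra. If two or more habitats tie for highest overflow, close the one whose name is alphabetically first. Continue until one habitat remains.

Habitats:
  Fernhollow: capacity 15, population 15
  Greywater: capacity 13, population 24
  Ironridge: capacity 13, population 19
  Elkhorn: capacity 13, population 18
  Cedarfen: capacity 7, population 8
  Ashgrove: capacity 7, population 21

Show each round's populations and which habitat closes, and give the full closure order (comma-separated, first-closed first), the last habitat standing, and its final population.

Closure order: Ashgrove, Greywater, Ironridge, Elkhorn, Cedarfen
Last habitat: Fernhollow with 105 animals

Round 1: Ashgrove=21 Cedarfen=8 Elkhorn=18 Fernhollow=15 Greywater=24 Ironridge=19 → close Ashgrove (overflow 14)
  21÷5 = 4 each, +1 to first 1
Round 2: Cedarfen=13 Elkhorn=22 Fernhollow=19 Greywater=28 Ironridge=23 → close Greywater (overflow 15)
  28÷4 = 7 each, +1 to first 0
Round 3: Cedarfen=20 Elkhorn=29 Fernhollow=26 Ironridge=30 → close Ironridge (overflow 17)
  30÷3 = 10 each, +1 to first 0
Round 4: Cedarfen=30 Elkhorn=39 Fernhollow=36 → close Elkhorn (overflow 26)
  39÷2 = 19 each, +1 to first 1
Round 5: Cedarfen=50 Fernhollow=55 → close Cedarfen (overflow 43)
  50÷1 = 50 each, +1 to first 0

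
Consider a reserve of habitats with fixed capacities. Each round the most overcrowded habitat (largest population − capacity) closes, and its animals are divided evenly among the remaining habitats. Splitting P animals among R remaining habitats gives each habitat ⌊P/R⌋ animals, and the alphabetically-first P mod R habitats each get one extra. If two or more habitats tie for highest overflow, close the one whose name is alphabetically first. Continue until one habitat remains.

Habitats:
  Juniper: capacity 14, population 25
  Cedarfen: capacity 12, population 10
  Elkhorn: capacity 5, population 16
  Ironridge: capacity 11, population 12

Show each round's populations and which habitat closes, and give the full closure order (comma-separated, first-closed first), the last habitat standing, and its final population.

Round 1: Cedarfen=10 Elkhorn=16 Ironridge=12 Juniper=25 → close Elkhorn (overflow 11)
  16÷3 = 5 each, +1 to first 1
Round 2: Cedarfen=16 Ironridge=17 Juniper=30 → close Juniper (overflow 16)
  30÷2 = 15 each, +1 to first 0
Round 3: Cedarfen=31 Ironridge=32 → close Ironridge (overflow 21)
  32÷1 = 32 each, +1 to first 0

Closure order: Elkhorn, Juniper, Ironridge
Last habitat: Cedarfen with 63 animals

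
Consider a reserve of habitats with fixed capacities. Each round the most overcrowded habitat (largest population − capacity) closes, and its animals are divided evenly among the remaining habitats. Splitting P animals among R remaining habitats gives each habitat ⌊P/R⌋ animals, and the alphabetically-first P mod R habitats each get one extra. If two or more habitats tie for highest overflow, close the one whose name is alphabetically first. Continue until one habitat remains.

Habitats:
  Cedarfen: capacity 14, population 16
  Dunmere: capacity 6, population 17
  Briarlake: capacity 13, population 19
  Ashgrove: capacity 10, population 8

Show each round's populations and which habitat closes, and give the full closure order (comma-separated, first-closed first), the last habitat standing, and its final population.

Round 1: Ashgrove=8 Briarlake=19 Cedarfen=16 Dunmere=17 → close Dunmere (overflow 11)
  17÷3 = 5 each, +1 to first 2
Round 2: Ashgrove=14 Briarlake=25 Cedarfen=21 → close Briarlake (overflow 12)
  25÷2 = 12 each, +1 to first 1
Round 3: Ashgrove=27 Cedarfen=33 → close Cedarfen (overflow 19)
  33÷1 = 33 each, +1 to first 0

Closure order: Dunmere, Briarlake, Cedarfen
Last habitat: Ashgrove with 60 animals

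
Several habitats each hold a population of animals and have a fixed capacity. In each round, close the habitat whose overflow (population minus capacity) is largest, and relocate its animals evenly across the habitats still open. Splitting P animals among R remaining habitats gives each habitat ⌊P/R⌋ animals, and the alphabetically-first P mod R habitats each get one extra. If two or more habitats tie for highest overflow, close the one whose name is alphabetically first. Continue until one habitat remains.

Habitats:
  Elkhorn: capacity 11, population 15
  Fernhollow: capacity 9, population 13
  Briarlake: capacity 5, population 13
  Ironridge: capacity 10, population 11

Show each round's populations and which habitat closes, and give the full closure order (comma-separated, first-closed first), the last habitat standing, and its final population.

Round 1: Briarlake=13 Elkhorn=15 Fernhollow=13 Ironridge=11 → close Briarlake (overflow 8)
  13÷3 = 4 each, +1 to first 1
Round 2: Elkhorn=20 Fernhollow=17 Ironridge=15 → close Elkhorn (overflow 9)
  20÷2 = 10 each, +1 to first 0
Round 3: Fernhollow=27 Ironridge=25 → close Fernhollow (overflow 18)
  27÷1 = 27 each, +1 to first 0

Closure order: Briarlake, Elkhorn, Fernhollow
Last habitat: Ironridge with 52 animals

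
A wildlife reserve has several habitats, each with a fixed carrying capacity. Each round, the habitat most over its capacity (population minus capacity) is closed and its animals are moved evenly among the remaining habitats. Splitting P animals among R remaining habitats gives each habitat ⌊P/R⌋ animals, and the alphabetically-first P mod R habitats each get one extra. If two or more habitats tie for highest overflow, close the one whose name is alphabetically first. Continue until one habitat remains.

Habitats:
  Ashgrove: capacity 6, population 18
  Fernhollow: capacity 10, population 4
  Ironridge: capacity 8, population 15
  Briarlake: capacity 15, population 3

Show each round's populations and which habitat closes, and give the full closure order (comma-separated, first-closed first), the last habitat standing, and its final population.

Closure order: Ashgrove, Ironridge, Fernhollow
Last habitat: Briarlake with 40 animals

Round 1: Ashgrove=18 Briarlake=3 Fernhollow=4 Ironridge=15 → close Ashgrove (overflow 12)
  18÷3 = 6 each, +1 to first 0
Round 2: Briarlake=9 Fernhollow=10 Ironridge=21 → close Ironridge (overflow 13)
  21÷2 = 10 each, +1 to first 1
Round 3: Briarlake=20 Fernhollow=20 → close Fernhollow (overflow 10)
  20÷1 = 20 each, +1 to first 0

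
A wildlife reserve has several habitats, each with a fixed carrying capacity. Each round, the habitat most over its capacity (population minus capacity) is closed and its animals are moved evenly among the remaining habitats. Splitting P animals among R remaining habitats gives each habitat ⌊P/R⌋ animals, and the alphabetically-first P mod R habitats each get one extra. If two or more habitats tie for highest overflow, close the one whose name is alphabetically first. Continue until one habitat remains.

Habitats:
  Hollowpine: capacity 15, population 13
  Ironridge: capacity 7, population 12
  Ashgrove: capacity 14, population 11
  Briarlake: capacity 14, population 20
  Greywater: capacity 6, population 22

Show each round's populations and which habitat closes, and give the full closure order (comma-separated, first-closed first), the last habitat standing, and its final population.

Round 1: Ashgrove=11 Briarlake=20 Greywater=22 Hollowpine=13 Ironridge=12 → close Greywater (overflow 16)
  22÷4 = 5 each, +1 to first 2
Round 2: Ashgrove=17 Briarlake=26 Hollowpine=18 Ironridge=17 → close Briarlake (overflow 12)
  26÷3 = 8 each, +1 to first 2
Round 3: Ashgrove=26 Hollowpine=27 Ironridge=25 → close Ironridge (overflow 18)
  25÷2 = 12 each, +1 to first 1
Round 4: Ashgrove=39 Hollowpine=39 → close Ashgrove (overflow 25)
  39÷1 = 39 each, +1 to first 0

Closure order: Greywater, Briarlake, Ironridge, Ashgrove
Last habitat: Hollowpine with 78 animals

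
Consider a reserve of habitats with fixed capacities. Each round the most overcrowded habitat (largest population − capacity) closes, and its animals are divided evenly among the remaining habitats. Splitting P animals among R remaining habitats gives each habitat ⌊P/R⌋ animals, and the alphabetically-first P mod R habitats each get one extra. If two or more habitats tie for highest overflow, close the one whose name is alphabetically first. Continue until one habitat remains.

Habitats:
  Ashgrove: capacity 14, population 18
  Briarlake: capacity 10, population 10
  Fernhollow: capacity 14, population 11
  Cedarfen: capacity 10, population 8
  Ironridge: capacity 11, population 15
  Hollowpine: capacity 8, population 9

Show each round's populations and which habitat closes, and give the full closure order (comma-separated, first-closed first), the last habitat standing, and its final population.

Round 1: Ashgrove=18 Briarlake=10 Cedarfen=8 Fernhollow=11 Hollowpine=9 Ironridge=15 → close Ashgrove (overflow 4)
  18÷5 = 3 each, +1 to first 3
Round 2: Briarlake=14 Cedarfen=12 Fernhollow=15 Hollowpine=12 Ironridge=18 → close Ironridge (overflow 7)
  18÷4 = 4 each, +1 to first 2
Round 3: Briarlake=19 Cedarfen=17 Fernhollow=19 Hollowpine=16 → close Briarlake (overflow 9)
  19÷3 = 6 each, +1 to first 1
Round 4: Cedarfen=24 Fernhollow=25 Hollowpine=22 → close Cedarfen (overflow 14)
  24÷2 = 12 each, +1 to first 0
Round 5: Fernhollow=37 Hollowpine=34 → close Hollowpine (overflow 26)
  34÷1 = 34 each, +1 to first 0

Closure order: Ashgrove, Ironridge, Briarlake, Cedarfen, Hollowpine
Last habitat: Fernhollow with 71 animals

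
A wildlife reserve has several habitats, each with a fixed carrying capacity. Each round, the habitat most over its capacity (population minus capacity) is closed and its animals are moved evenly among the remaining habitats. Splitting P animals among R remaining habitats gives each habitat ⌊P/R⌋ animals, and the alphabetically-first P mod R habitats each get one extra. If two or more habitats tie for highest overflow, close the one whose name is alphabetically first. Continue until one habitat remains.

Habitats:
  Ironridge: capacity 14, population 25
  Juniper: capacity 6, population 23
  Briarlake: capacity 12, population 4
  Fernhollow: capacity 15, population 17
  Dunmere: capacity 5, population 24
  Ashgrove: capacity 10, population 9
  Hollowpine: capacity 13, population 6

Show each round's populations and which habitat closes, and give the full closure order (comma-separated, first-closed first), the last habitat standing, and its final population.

Round 1: Ashgrove=9 Briarlake=4 Dunmere=24 Fernhollow=17 Hollowpine=6 Ironridge=25 Juniper=23 → close Dunmere (overflow 19)
  24÷6 = 4 each, +1 to first 0
Round 2: Ashgrove=13 Briarlake=8 Fernhollow=21 Hollowpine=10 Ironridge=29 Juniper=27 → close Juniper (overflow 21)
  27÷5 = 5 each, +1 to first 2
Round 3: Ashgrove=19 Briarlake=14 Fernhollow=26 Hollowpine=15 Ironridge=34 → close Ironridge (overflow 20)
  34÷4 = 8 each, +1 to first 2
Round 4: Ashgrove=28 Briarlake=23 Fernhollow=34 Hollowpine=23 → close Fernhollow (overflow 19)
  34÷3 = 11 each, +1 to first 1
Round 5: Ashgrove=40 Briarlake=34 Hollowpine=34 → close Ashgrove (overflow 30)
  40÷2 = 20 each, +1 to first 0
Round 6: Briarlake=54 Hollowpine=54 → close Briarlake (overflow 42)
  54÷1 = 54 each, +1 to first 0

Closure order: Dunmere, Juniper, Ironridge, Fernhollow, Ashgrove, Briarlake
Last habitat: Hollowpine with 108 animals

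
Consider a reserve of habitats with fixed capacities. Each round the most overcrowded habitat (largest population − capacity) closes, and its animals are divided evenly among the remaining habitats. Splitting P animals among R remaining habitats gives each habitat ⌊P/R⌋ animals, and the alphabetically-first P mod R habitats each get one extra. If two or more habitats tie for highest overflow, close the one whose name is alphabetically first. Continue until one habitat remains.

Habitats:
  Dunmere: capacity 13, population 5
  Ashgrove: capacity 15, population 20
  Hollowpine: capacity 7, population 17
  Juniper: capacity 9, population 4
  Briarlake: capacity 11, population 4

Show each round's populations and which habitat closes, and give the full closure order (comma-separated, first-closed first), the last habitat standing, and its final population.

Round 1: Ashgrove=20 Briarlake=4 Dunmere=5 Hollowpine=17 Juniper=4 → close Hollowpine (overflow 10)
  17÷4 = 4 each, +1 to first 1
Round 2: Ashgrove=25 Briarlake=8 Dunmere=9 Juniper=8 → close Ashgrove (overflow 10)
  25÷3 = 8 each, +1 to first 1
Round 3: Briarlake=17 Dunmere=17 Juniper=16 → close Juniper (overflow 7)
  16÷2 = 8 each, +1 to first 0
Round 4: Briarlake=25 Dunmere=25 → close Briarlake (overflow 14)
  25÷1 = 25 each, +1 to first 0

Closure order: Hollowpine, Ashgrove, Juniper, Briarlake
Last habitat: Dunmere with 50 animals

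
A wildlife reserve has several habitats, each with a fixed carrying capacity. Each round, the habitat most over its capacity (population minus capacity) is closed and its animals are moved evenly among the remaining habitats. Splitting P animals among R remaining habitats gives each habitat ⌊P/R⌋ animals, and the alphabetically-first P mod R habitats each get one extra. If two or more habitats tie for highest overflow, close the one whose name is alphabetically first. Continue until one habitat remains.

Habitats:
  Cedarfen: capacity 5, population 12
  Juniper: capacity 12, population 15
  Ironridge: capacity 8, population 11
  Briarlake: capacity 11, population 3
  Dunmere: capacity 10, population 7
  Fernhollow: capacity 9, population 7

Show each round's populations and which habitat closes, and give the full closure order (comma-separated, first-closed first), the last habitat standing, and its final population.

Closure order: Cedarfen, Ironridge, Juniper, Dunmere, Fernhollow
Last habitat: Briarlake with 55 animals

Round 1: Briarlake=3 Cedarfen=12 Dunmere=7 Fernhollow=7 Ironridge=11 Juniper=15 → close Cedarfen (overflow 7)
  12÷5 = 2 each, +1 to first 2
Round 2: Briarlake=6 Dunmere=10 Fernhollow=9 Ironridge=13 Juniper=17 → close Ironridge (overflow 5)
  13÷4 = 3 each, +1 to first 1
Round 3: Briarlake=10 Dunmere=13 Fernhollow=12 Juniper=20 → close Juniper (overflow 8)
  20÷3 = 6 each, +1 to first 2
Round 4: Briarlake=17 Dunmere=20 Fernhollow=18 → close Dunmere (overflow 10)
  20÷2 = 10 each, +1 to first 0
Round 5: Briarlake=27 Fernhollow=28 → close Fernhollow (overflow 19)
  28÷1 = 28 each, +1 to first 0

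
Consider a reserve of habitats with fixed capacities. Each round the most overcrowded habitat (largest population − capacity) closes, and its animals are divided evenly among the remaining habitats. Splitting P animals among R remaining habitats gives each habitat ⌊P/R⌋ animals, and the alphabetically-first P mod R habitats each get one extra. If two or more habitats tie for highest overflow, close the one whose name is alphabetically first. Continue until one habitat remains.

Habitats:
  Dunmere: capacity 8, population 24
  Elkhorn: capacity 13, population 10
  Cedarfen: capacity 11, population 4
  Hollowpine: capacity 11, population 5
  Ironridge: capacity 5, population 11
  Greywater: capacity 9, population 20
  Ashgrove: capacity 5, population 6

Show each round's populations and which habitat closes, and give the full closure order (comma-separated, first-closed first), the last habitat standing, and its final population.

Closure order: Dunmere, Greywater, Ironridge, Ashgrove, Elkhorn, Cedarfen
Last habitat: Hollowpine with 80 animals

Round 1: Ashgrove=6 Cedarfen=4 Dunmere=24 Elkhorn=10 Greywater=20 Hollowpine=5 Ironridge=11 → close Dunmere (overflow 16)
  24÷6 = 4 each, +1 to first 0
Round 2: Ashgrove=10 Cedarfen=8 Elkhorn=14 Greywater=24 Hollowpine=9 Ironridge=15 → close Greywater (overflow 15)
  24÷5 = 4 each, +1 to first 4
Round 3: Ashgrove=15 Cedarfen=13 Elkhorn=19 Hollowpine=14 Ironridge=19 → close Ironridge (overflow 14)
  19÷4 = 4 each, +1 to first 3
Round 4: Ashgrove=20 Cedarfen=18 Elkhorn=24 Hollowpine=18 → close Ashgrove (overflow 15)
  20÷3 = 6 each, +1 to first 2
Round 5: Cedarfen=25 Elkhorn=31 Hollowpine=24 → close Elkhorn (overflow 18)
  31÷2 = 15 each, +1 to first 1
Round 6: Cedarfen=41 Hollowpine=39 → close Cedarfen (overflow 30)
  41÷1 = 41 each, +1 to first 0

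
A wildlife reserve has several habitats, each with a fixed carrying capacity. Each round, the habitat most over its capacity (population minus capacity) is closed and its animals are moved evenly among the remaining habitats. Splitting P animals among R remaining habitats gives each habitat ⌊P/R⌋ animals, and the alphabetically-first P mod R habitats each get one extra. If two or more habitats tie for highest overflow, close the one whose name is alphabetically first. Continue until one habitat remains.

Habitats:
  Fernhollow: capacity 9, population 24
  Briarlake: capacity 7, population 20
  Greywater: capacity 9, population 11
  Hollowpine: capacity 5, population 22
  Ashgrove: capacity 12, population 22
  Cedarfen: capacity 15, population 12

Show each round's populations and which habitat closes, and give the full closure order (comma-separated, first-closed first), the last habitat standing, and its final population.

Closure order: Hollowpine, Fernhollow, Briarlake, Ashgrove, Greywater
Last habitat: Cedarfen with 111 animals

Round 1: Ashgrove=22 Briarlake=20 Cedarfen=12 Fernhollow=24 Greywater=11 Hollowpine=22 → close Hollowpine (overflow 17)
  22÷5 = 4 each, +1 to first 2
Round 2: Ashgrove=27 Briarlake=25 Cedarfen=16 Fernhollow=28 Greywater=15 → close Fernhollow (overflow 19)
  28÷4 = 7 each, +1 to first 0
Round 3: Ashgrove=34 Briarlake=32 Cedarfen=23 Greywater=22 → close Briarlake (overflow 25)
  32÷3 = 10 each, +1 to first 2
Round 4: Ashgrove=45 Cedarfen=34 Greywater=32 → close Ashgrove (overflow 33)
  45÷2 = 22 each, +1 to first 1
Round 5: Cedarfen=57 Greywater=54 → close Greywater (overflow 45)
  54÷1 = 54 each, +1 to first 0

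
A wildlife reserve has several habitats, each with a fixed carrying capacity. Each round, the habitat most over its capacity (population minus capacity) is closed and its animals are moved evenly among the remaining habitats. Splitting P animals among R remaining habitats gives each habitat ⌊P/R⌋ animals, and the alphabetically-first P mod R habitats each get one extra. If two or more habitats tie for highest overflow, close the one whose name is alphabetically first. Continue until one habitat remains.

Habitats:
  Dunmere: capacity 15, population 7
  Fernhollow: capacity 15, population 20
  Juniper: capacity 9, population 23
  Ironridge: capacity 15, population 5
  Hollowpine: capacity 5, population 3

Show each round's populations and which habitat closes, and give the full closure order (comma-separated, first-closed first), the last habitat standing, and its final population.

Round 1: Dunmere=7 Fernhollow=20 Hollowpine=3 Ironridge=5 Juniper=23 → close Juniper (overflow 14)
  23÷4 = 5 each, +1 to first 3
Round 2: Dunmere=13 Fernhollow=26 Hollowpine=9 Ironridge=10 → close Fernhollow (overflow 11)
  26÷3 = 8 each, +1 to first 2
Round 3: Dunmere=22 Hollowpine=18 Ironridge=18 → close Hollowpine (overflow 13)
  18÷2 = 9 each, +1 to first 0
Round 4: Dunmere=31 Ironridge=27 → close Dunmere (overflow 16)
  31÷1 = 31 each, +1 to first 0

Closure order: Juniper, Fernhollow, Hollowpine, Dunmere
Last habitat: Ironridge with 58 animals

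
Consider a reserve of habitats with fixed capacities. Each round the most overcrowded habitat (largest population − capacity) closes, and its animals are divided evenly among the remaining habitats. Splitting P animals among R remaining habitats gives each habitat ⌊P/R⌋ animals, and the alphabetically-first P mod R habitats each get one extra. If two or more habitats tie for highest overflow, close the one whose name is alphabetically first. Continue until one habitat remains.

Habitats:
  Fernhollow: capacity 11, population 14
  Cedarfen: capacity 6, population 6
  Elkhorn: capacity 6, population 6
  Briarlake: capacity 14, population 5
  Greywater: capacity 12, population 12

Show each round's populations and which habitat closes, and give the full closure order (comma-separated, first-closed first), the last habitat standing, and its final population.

Closure order: Fernhollow, Cedarfen, Elkhorn, Greywater
Last habitat: Briarlake with 43 animals

Round 1: Briarlake=5 Cedarfen=6 Elkhorn=6 Fernhollow=14 Greywater=12 → close Fernhollow (overflow 3)
  14÷4 = 3 each, +1 to first 2
Round 2: Briarlake=9 Cedarfen=10 Elkhorn=9 Greywater=15 → close Cedarfen (overflow 4)
  10÷3 = 3 each, +1 to first 1
Round 3: Briarlake=13 Elkhorn=12 Greywater=18 → close Elkhorn (overflow 6)
  12÷2 = 6 each, +1 to first 0
Round 4: Briarlake=19 Greywater=24 → close Greywater (overflow 12)
  24÷1 = 24 each, +1 to first 0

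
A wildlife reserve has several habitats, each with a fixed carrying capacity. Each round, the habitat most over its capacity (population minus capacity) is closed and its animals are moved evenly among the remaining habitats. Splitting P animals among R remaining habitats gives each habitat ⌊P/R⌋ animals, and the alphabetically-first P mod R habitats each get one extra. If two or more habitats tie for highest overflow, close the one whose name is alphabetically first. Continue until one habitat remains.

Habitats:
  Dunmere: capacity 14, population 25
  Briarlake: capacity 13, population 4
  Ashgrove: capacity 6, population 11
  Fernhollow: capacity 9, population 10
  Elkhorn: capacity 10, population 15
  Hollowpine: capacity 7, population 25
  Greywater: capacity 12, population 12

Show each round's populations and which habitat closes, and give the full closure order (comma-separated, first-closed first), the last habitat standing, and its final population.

Round 1: Ashgrove=11 Briarlake=4 Dunmere=25 Elkhorn=15 Fernhollow=10 Greywater=12 Hollowpine=25 → close Hollowpine (overflow 18)
  25÷6 = 4 each, +1 to first 1
Round 2: Ashgrove=16 Briarlake=8 Dunmere=29 Elkhorn=19 Fernhollow=14 Greywater=16 → close Dunmere (overflow 15)
  29÷5 = 5 each, +1 to first 4
Round 3: Ashgrove=22 Briarlake=14 Elkhorn=25 Fernhollow=20 Greywater=21 → close Ashgrove (overflow 16)
  22÷4 = 5 each, +1 to first 2
Round 4: Briarlake=20 Elkhorn=31 Fernhollow=25 Greywater=26 → close Elkhorn (overflow 21)
  31÷3 = 10 each, +1 to first 1
Round 5: Briarlake=31 Fernhollow=35 Greywater=36 → close Fernhollow (overflow 26)
  35÷2 = 17 each, +1 to first 1
Round 6: Briarlake=49 Greywater=53 → close Greywater (overflow 41)
  53÷1 = 53 each, +1 to first 0

Closure order: Hollowpine, Dunmere, Ashgrove, Elkhorn, Fernhollow, Greywater
Last habitat: Briarlake with 102 animals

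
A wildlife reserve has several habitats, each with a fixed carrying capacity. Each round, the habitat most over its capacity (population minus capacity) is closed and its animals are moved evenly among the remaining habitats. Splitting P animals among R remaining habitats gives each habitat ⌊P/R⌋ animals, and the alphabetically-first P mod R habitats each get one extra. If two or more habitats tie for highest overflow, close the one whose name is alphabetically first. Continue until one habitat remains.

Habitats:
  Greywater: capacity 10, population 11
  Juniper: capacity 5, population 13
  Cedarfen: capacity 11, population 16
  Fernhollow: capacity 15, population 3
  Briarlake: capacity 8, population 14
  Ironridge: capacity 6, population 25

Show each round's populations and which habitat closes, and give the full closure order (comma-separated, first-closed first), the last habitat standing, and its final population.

Closure order: Ironridge, Juniper, Briarlake, Cedarfen, Greywater
Last habitat: Fernhollow with 82 animals

Round 1: Briarlake=14 Cedarfen=16 Fernhollow=3 Greywater=11 Ironridge=25 Juniper=13 → close Ironridge (overflow 19)
  25÷5 = 5 each, +1 to first 0
Round 2: Briarlake=19 Cedarfen=21 Fernhollow=8 Greywater=16 Juniper=18 → close Juniper (overflow 13)
  18÷4 = 4 each, +1 to first 2
Round 3: Briarlake=24 Cedarfen=26 Fernhollow=12 Greywater=20 → close Briarlake (overflow 16)
  24÷3 = 8 each, +1 to first 0
Round 4: Cedarfen=34 Fernhollow=20 Greywater=28 → close Cedarfen (overflow 23)
  34÷2 = 17 each, +1 to first 0
Round 5: Fernhollow=37 Greywater=45 → close Greywater (overflow 35)
  45÷1 = 45 each, +1 to first 0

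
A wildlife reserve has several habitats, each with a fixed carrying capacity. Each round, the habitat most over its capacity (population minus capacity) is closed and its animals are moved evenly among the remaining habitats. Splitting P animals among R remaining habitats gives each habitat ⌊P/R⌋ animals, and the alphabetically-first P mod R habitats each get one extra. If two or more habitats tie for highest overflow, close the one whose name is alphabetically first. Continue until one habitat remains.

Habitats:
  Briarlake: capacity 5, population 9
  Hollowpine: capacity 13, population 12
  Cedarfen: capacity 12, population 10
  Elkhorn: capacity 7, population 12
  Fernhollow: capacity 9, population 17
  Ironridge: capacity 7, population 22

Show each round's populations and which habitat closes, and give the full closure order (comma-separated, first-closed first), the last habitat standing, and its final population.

Round 1: Briarlake=9 Cedarfen=10 Elkhorn=12 Fernhollow=17 Hollowpine=12 Ironridge=22 → close Ironridge (overflow 15)
  22÷5 = 4 each, +1 to first 2
Round 2: Briarlake=14 Cedarfen=15 Elkhorn=16 Fernhollow=21 Hollowpine=16 → close Fernhollow (overflow 12)
  21÷4 = 5 each, +1 to first 1
Round 3: Briarlake=20 Cedarfen=20 Elkhorn=21 Hollowpine=21 → close Briarlake (overflow 15)
  20÷3 = 6 each, +1 to first 2
Round 4: Cedarfen=27 Elkhorn=28 Hollowpine=27 → close Elkhorn (overflow 21)
  28÷2 = 14 each, +1 to first 0
Round 5: Cedarfen=41 Hollowpine=41 → close Cedarfen (overflow 29)
  41÷1 = 41 each, +1 to first 0

Closure order: Ironridge, Fernhollow, Briarlake, Elkhorn, Cedarfen
Last habitat: Hollowpine with 82 animals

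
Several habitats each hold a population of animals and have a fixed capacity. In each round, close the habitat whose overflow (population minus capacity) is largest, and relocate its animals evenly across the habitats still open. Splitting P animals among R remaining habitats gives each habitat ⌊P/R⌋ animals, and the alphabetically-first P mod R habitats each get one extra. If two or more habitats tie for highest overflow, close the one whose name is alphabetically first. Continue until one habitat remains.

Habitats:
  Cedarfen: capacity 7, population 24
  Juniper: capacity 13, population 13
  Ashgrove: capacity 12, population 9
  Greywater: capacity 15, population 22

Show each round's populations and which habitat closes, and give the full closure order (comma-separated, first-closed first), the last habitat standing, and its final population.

Round 1: Ashgrove=9 Cedarfen=24 Greywater=22 Juniper=13 → close Cedarfen (overflow 17)
  24÷3 = 8 each, +1 to first 0
Round 2: Ashgrove=17 Greywater=30 Juniper=21 → close Greywater (overflow 15)
  30÷2 = 15 each, +1 to first 0
Round 3: Ashgrove=32 Juniper=36 → close Juniper (overflow 23)
  36÷1 = 36 each, +1 to first 0

Closure order: Cedarfen, Greywater, Juniper
Last habitat: Ashgrove with 68 animals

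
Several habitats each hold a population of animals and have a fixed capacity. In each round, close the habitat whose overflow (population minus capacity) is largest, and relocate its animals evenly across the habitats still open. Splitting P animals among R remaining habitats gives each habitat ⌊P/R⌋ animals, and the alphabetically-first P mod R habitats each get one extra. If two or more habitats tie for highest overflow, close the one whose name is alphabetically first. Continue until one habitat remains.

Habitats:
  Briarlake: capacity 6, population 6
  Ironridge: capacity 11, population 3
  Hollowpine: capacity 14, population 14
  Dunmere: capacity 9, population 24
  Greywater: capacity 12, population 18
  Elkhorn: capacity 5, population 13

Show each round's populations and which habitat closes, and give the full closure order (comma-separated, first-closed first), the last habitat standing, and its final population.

Closure order: Dunmere, Elkhorn, Greywater, Briarlake, Hollowpine
Last habitat: Ironridge with 78 animals

Round 1: Briarlake=6 Dunmere=24 Elkhorn=13 Greywater=18 Hollowpine=14 Ironridge=3 → close Dunmere (overflow 15)
  24÷5 = 4 each, +1 to first 4
Round 2: Briarlake=11 Elkhorn=18 Greywater=23 Hollowpine=19 Ironridge=7 → close Elkhorn (overflow 13)
  18÷4 = 4 each, +1 to first 2
Round 3: Briarlake=16 Greywater=28 Hollowpine=23 Ironridge=11 → close Greywater (overflow 16)
  28÷3 = 9 each, +1 to first 1
Round 4: Briarlake=26 Hollowpine=32 Ironridge=20 → close Briarlake (overflow 20)
  26÷2 = 13 each, +1 to first 0
Round 5: Hollowpine=45 Ironridge=33 → close Hollowpine (overflow 31)
  45÷1 = 45 each, +1 to first 0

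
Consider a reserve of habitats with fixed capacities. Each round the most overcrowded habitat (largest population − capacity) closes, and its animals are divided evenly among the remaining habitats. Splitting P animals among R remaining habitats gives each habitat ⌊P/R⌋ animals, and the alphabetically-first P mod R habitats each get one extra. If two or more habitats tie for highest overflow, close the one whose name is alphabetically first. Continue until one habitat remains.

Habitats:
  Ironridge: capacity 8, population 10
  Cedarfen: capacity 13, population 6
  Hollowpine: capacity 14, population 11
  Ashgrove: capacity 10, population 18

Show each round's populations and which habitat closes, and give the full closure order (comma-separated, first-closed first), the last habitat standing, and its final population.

Closure order: Ashgrove, Ironridge, Hollowpine
Last habitat: Cedarfen with 45 animals

Round 1: Ashgrove=18 Cedarfen=6 Hollowpine=11 Ironridge=10 → close Ashgrove (overflow 8)
  18÷3 = 6 each, +1 to first 0
Round 2: Cedarfen=12 Hollowpine=17 Ironridge=16 → close Ironridge (overflow 8)
  16÷2 = 8 each, +1 to first 0
Round 3: Cedarfen=20 Hollowpine=25 → close Hollowpine (overflow 11)
  25÷1 = 25 each, +1 to first 0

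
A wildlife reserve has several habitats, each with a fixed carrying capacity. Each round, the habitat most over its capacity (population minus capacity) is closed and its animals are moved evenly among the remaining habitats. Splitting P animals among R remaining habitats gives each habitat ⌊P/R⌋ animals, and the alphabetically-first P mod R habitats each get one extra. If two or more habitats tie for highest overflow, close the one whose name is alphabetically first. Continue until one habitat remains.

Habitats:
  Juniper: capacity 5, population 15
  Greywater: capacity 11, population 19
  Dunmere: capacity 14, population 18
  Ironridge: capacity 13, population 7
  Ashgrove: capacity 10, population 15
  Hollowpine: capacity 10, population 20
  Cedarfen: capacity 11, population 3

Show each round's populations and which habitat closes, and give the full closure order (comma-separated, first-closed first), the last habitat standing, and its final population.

Closure order: Hollowpine, Juniper, Greywater, Ashgrove, Dunmere, Cedarfen
Last habitat: Ironridge with 97 animals

Round 1: Ashgrove=15 Cedarfen=3 Dunmere=18 Greywater=19 Hollowpine=20 Ironridge=7 Juniper=15 → close Hollowpine (overflow 10)
  20÷6 = 3 each, +1 to first 2
Round 2: Ashgrove=19 Cedarfen=7 Dunmere=21 Greywater=22 Ironridge=10 Juniper=18 → close Juniper (overflow 13)
  18÷5 = 3 each, +1 to first 3
Round 3: Ashgrove=23 Cedarfen=11 Dunmere=25 Greywater=25 Ironridge=13 → close Greywater (overflow 14)
  25÷4 = 6 each, +1 to first 1
Round 4: Ashgrove=30 Cedarfen=17 Dunmere=31 Ironridge=19 → close Ashgrove (overflow 20)
  30÷3 = 10 each, +1 to first 0
Round 5: Cedarfen=27 Dunmere=41 Ironridge=29 → close Dunmere (overflow 27)
  41÷2 = 20 each, +1 to first 1
Round 6: Cedarfen=48 Ironridge=49 → close Cedarfen (overflow 37)
  48÷1 = 48 each, +1 to first 0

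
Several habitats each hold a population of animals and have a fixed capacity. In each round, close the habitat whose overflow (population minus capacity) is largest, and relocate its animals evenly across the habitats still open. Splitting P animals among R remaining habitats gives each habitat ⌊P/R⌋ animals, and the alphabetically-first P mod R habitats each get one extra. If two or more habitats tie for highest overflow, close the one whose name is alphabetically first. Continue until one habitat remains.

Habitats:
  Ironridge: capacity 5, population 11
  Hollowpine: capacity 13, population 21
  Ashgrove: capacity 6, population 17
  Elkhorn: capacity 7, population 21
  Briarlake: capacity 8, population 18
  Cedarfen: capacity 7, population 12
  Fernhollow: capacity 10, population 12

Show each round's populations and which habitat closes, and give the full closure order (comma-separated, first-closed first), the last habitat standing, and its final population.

Closure order: Elkhorn, Ashgrove, Briarlake, Hollowpine, Cedarfen, Ironridge
Last habitat: Fernhollow with 112 animals

Round 1: Ashgrove=17 Briarlake=18 Cedarfen=12 Elkhorn=21 Fernhollow=12 Hollowpine=21 Ironridge=11 → close Elkhorn (overflow 14)
  21÷6 = 3 each, +1 to first 3
Round 2: Ashgrove=21 Briarlake=22 Cedarfen=16 Fernhollow=15 Hollowpine=24 Ironridge=14 → close Ashgrove (overflow 15)
  21÷5 = 4 each, +1 to first 1
Round 3: Briarlake=27 Cedarfen=20 Fernhollow=19 Hollowpine=28 Ironridge=18 → close Briarlake (overflow 19)
  27÷4 = 6 each, +1 to first 3
Round 4: Cedarfen=27 Fernhollow=26 Hollowpine=35 Ironridge=24 → close Hollowpine (overflow 22)
  35÷3 = 11 each, +1 to first 2
Round 5: Cedarfen=39 Fernhollow=38 Ironridge=35 → close Cedarfen (overflow 32)
  39÷2 = 19 each, +1 to first 1
Round 6: Fernhollow=58 Ironridge=54 → close Ironridge (overflow 49)
  54÷1 = 54 each, +1 to first 0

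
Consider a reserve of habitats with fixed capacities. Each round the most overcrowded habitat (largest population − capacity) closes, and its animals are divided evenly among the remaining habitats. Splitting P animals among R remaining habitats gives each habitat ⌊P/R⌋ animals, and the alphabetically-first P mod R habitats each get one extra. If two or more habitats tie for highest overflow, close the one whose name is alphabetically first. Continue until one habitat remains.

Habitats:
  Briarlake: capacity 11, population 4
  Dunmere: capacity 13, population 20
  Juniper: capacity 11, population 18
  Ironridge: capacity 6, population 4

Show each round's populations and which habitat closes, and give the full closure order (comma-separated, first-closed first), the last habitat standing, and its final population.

Closure order: Dunmere, Juniper, Ironridge
Last habitat: Briarlake with 46 animals

Round 1: Briarlake=4 Dunmere=20 Ironridge=4 Juniper=18 → close Dunmere (overflow 7)
  20÷3 = 6 each, +1 to first 2
Round 2: Briarlake=11 Ironridge=11 Juniper=24 → close Juniper (overflow 13)
  24÷2 = 12 each, +1 to first 0
Round 3: Briarlake=23 Ironridge=23 → close Ironridge (overflow 17)
  23÷1 = 23 each, +1 to first 0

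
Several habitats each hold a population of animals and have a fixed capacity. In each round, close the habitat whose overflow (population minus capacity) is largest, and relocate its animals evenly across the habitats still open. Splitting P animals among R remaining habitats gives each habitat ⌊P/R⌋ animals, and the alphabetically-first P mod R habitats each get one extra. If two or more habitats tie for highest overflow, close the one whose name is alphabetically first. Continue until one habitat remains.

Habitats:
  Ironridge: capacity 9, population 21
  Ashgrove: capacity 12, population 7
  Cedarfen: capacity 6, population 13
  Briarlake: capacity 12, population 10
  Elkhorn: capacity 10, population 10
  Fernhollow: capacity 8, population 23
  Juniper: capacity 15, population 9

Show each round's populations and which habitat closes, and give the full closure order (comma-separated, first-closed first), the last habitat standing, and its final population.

Round 1: Ashgrove=7 Briarlake=10 Cedarfen=13 Elkhorn=10 Fernhollow=23 Ironridge=21 Juniper=9 → close Fernhollow (overflow 15)
  23÷6 = 3 each, +1 to first 5
Round 2: Ashgrove=11 Briarlake=14 Cedarfen=17 Elkhorn=14 Ironridge=25 Juniper=12 → close Ironridge (overflow 16)
  25÷5 = 5 each, +1 to first 0
Round 3: Ashgrove=16 Briarlake=19 Cedarfen=22 Elkhorn=19 Juniper=17 → close Cedarfen (overflow 16)
  22÷4 = 5 each, +1 to first 2
Round 4: Ashgrove=22 Briarlake=25 Elkhorn=24 Juniper=22 → close Elkhorn (overflow 14)
  24÷3 = 8 each, +1 to first 0
Round 5: Ashgrove=30 Briarlake=33 Juniper=30 → close Briarlake (overflow 21)
  33÷2 = 16 each, +1 to first 1
Round 6: Ashgrove=47 Juniper=46 → close Ashgrove (overflow 35)
  47÷1 = 47 each, +1 to first 0

Closure order: Fernhollow, Ironridge, Cedarfen, Elkhorn, Briarlake, Ashgrove
Last habitat: Juniper with 93 animals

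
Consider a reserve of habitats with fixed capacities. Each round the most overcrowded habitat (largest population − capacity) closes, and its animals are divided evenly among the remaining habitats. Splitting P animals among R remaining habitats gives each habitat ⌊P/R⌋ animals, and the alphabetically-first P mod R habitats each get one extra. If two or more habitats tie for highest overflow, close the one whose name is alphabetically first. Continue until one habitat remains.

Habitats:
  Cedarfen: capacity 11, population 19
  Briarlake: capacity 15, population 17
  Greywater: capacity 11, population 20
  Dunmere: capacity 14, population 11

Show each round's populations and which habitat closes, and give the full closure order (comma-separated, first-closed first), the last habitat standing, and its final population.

Round 1: Briarlake=17 Cedarfen=19 Dunmere=11 Greywater=20 → close Greywater (overflow 9)
  20÷3 = 6 each, +1 to first 2
Round 2: Briarlake=24 Cedarfen=26 Dunmere=17 → close Cedarfen (overflow 15)
  26÷2 = 13 each, +1 to first 0
Round 3: Briarlake=37 Dunmere=30 → close Briarlake (overflow 22)
  37÷1 = 37 each, +1 to first 0

Closure order: Greywater, Cedarfen, Briarlake
Last habitat: Dunmere with 67 animals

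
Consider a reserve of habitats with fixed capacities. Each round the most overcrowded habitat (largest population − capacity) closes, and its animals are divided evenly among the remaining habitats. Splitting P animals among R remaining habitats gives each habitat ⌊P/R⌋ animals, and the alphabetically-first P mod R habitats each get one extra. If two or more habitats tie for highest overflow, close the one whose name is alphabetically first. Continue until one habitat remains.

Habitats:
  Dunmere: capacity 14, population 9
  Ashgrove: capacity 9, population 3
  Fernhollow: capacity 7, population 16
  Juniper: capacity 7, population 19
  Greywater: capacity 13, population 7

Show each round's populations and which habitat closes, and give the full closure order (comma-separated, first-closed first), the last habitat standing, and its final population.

Round 1: Ashgrove=3 Dunmere=9 Fernhollow=16 Greywater=7 Juniper=19 → close Juniper (overflow 12)
  19÷4 = 4 each, +1 to first 3
Round 2: Ashgrove=8 Dunmere=14 Fernhollow=21 Greywater=11 → close Fernhollow (overflow 14)
  21÷3 = 7 each, +1 to first 0
Round 3: Ashgrove=15 Dunmere=21 Greywater=18 → close Dunmere (overflow 7)
  21÷2 = 10 each, +1 to first 1
Round 4: Ashgrove=26 Greywater=28 → close Ashgrove (overflow 17)
  26÷1 = 26 each, +1 to first 0

Closure order: Juniper, Fernhollow, Dunmere, Ashgrove
Last habitat: Greywater with 54 animals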